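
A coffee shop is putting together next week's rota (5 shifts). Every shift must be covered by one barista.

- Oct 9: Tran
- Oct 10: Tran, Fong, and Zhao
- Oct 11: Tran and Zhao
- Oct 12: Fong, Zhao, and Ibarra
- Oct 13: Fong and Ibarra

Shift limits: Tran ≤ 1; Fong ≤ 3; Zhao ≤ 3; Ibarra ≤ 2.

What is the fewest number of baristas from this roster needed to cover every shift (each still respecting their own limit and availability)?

3

5 slots to fill and no one can take more than 3, so at least ⌈5/3⌉ = 2 baristas are needed.
Shifts {Oct 9, Oct 11, Oct 13} need 3 slots, but among the baristas available for them (Tran, Fong, Zhao, and Ibarra) any 2 together supply at most 2. So 2 baristas are not enough.
Tran, Fong, and Zhao alone can cover everything: Oct 9→Tran, Oct 10→Fong, Oct 11→Zhao, Oct 12→Fong, Oct 13→Fong.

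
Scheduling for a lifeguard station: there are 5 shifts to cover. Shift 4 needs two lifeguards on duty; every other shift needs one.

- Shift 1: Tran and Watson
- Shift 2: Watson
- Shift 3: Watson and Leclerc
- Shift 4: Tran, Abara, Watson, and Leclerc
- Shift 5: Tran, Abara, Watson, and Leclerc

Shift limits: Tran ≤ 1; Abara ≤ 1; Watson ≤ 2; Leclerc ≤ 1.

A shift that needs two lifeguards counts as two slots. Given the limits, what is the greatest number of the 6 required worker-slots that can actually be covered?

Total capacity across all lifeguards is 1+1+2+1 = 5, and 6 slots are needed, so at most 5 can be filled.
An assignment achieving 5: Shift 1→Tran, Shift 2→Watson, Shift 3→Watson, Shift 4→Abara+Leclerc.
Loads: Tran 1/1, Abara 1/1, Watson 2/2, Leclerc 1/1.

5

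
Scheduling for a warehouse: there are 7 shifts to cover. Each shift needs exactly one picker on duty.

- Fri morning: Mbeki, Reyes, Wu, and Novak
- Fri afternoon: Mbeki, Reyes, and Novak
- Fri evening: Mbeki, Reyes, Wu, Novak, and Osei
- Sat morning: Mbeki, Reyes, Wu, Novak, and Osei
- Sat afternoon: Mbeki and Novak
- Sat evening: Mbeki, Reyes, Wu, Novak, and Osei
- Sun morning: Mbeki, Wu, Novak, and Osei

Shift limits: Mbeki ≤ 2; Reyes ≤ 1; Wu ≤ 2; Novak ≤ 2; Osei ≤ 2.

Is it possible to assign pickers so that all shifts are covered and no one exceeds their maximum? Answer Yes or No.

One valid schedule: Fri morning→Reyes, Fri afternoon→Mbeki, Fri evening→Wu, Sat morning→Novak, Sat afternoon→Mbeki, Sat evening→Novak, Sun morning→Wu.
Loads: Mbeki 2/2, Reyes 1/1, Wu 2/2, Novak 2/2, Osei 0/2 — all within limits.

Yes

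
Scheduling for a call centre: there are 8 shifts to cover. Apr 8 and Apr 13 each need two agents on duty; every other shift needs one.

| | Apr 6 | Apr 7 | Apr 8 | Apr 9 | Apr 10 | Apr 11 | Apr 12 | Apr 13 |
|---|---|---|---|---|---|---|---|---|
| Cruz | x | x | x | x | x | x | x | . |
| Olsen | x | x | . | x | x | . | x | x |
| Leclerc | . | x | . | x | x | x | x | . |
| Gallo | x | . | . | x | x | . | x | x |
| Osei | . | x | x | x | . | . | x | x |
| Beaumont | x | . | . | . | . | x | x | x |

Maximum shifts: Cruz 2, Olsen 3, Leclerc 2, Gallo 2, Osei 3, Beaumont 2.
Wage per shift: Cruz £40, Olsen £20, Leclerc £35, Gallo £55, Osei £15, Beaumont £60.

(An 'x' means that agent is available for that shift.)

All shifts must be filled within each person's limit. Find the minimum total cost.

Apr 8 can only be covered by Cruz and Osei, so that assignment is forced.
Picking the cheapest available agent for each shift independently would cost £210, but that ignores the shift limits.
An optimal schedule: Apr 6→Olsen, Apr 7→Osei, Apr 8→Osei+Cruz, Apr 9→Leclerc, Apr 10→Olsen, Apr 11→Leclerc, Apr 12→Cruz, Apr 13→Osei+Olsen.
Total: 20 + 15 + 15 + 40 + 35 + 20 + 35 + 40 + 15 + 20 = £255.

£255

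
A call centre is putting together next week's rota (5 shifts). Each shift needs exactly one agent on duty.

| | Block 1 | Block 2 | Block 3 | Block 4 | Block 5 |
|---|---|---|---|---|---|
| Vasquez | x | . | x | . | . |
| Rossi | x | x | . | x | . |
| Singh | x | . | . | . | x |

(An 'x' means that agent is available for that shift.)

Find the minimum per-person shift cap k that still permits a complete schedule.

With 3 agents and 5 worker-slots to fill, someone must work at least ⌈5/3⌉ = 2 shifts, so k ≥ 2.
k = 2 works: Block 1→Vasquez, Block 2→Rossi, Block 3→Vasquez, Block 4→Rossi, Block 5→Singh.
Loads: Vasquez 2, Rossi 2, Singh 1 — all ≤ 2.

2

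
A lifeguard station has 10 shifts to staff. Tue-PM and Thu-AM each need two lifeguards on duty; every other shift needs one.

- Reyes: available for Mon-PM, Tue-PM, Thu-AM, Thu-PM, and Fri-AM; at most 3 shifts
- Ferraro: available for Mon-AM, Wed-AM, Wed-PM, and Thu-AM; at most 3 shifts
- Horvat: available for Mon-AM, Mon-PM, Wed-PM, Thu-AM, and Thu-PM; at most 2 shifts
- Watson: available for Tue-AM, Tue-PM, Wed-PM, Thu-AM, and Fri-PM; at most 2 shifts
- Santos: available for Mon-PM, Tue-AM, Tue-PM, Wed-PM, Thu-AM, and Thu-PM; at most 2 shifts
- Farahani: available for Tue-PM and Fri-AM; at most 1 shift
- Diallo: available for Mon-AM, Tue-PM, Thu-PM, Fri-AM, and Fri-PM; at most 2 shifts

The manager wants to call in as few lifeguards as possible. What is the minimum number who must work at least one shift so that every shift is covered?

5

12 slots to fill and no one can take more than 3, so at least ⌈12/3⌉ = 4 lifeguards are needed.
Any 4 lifeguards together have capacity at most 3+3+2+2 = 10 < 12 slots, so 4 can never suffice.
Reyes, Ferraro, Horvat, Watson, and Santos alone can cover everything: Mon-AM→Ferraro, Mon-PM→Reyes, Tue-AM→Watson, Tue-PM→Reyes+Santos, Wed-AM→Ferraro, Wed-PM→Ferraro, Thu-AM→Horvat+Santos, Thu-PM→Horvat, Fri-AM→Reyes, Fri-PM→Watson.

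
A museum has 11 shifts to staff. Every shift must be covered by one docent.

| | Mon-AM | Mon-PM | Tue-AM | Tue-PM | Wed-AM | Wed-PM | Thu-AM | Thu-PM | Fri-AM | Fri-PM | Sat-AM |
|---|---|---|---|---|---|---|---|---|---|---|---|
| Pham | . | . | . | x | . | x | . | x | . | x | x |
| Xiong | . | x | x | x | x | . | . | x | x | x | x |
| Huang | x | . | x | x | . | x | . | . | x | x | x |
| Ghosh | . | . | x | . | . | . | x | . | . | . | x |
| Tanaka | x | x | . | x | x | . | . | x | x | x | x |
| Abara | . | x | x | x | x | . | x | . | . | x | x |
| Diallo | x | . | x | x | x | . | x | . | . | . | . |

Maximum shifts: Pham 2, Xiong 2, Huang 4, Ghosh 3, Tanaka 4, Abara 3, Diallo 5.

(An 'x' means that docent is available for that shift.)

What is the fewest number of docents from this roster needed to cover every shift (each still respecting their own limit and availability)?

11 slots to fill and no one can take more than 5, so at least ⌈11/5⌉ = 3 docents are needed.
Pham, Tanaka, and Diallo alone can cover everything: Mon-AM→Diallo, Mon-PM→Tanaka, Tue-AM→Diallo, Tue-PM→Diallo, Wed-AM→Diallo, Wed-PM→Pham, Thu-AM→Diallo, Thu-PM→Pham, Fri-AM→Tanaka, Fri-PM→Tanaka, Sat-AM→Tanaka.

3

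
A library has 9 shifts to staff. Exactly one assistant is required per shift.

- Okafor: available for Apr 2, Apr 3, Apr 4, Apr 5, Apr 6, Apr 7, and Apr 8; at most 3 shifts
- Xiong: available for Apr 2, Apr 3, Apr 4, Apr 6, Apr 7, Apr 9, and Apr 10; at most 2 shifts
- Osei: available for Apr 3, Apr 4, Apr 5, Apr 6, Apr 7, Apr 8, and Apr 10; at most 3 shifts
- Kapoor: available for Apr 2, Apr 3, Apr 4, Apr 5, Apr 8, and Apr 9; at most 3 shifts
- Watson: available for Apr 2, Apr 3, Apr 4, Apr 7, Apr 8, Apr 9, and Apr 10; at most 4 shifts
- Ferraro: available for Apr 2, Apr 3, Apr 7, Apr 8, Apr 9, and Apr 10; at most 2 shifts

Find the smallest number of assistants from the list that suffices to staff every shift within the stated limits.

9 slots to fill and no one can take more than 4, so at least ⌈9/4⌉ = 3 assistants are needed.
Okafor, Xiong, and Watson alone can cover everything: Apr 2→Watson, Apr 3→Watson, Apr 4→Watson, Apr 5→Okafor, Apr 6→Okafor, Apr 7→Watson, Apr 8→Okafor, Apr 9→Xiong, Apr 10→Xiong.

3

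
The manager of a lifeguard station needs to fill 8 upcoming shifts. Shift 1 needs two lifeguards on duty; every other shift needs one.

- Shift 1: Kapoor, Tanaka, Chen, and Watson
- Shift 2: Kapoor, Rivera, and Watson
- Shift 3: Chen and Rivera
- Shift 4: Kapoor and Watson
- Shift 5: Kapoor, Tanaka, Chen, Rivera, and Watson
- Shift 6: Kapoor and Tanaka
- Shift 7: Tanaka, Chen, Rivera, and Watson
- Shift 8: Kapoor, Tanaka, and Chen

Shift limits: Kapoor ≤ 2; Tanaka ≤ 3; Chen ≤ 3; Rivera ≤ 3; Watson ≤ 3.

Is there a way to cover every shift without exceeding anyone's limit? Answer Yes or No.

Yes

One valid schedule: Shift 1→Chen+Watson, Shift 2→Rivera, Shift 3→Chen, Shift 4→Kapoor, Shift 5→Tanaka, Shift 6→Kapoor, Shift 7→Tanaka, Shift 8→Tanaka.
Loads: Kapoor 2/2, Tanaka 3/3, Chen 2/3, Rivera 1/3, Watson 1/3 — all within limits.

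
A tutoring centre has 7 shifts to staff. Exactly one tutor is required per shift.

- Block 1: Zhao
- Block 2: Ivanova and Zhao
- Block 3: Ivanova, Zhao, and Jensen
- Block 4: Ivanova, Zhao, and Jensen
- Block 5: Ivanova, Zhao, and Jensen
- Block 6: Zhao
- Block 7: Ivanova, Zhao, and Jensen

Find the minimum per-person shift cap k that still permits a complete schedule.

3

With 3 tutors and 7 worker-slots to fill, someone must work at least ⌈7/3⌉ = 3 shifts, so k ≥ 3.
k = 3 works: Block 1→Zhao, Block 2→Ivanova, Block 3→Ivanova, Block 4→Ivanova, Block 5→Zhao, Block 6→Zhao, Block 7→Jensen.
Loads: Ivanova 3, Zhao 3, Jensen 1 — all ≤ 3.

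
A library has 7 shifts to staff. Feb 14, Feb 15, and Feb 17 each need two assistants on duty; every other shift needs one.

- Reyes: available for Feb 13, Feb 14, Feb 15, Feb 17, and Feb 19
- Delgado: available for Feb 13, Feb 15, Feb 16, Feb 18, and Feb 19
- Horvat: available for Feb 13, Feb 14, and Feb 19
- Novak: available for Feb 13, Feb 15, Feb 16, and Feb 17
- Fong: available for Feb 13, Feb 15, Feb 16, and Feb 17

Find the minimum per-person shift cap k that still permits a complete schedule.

With 5 assistants and 10 worker-slots to fill, someone must work at least ⌈10/5⌉ = 2 shifts, so k ≥ 2.
k = 2 works: Feb 13→Fong, Feb 14→Reyes+Horvat, Feb 15→Novak+Fong, Feb 16→Delgado, Feb 17→Reyes+Novak, Feb 18→Delgado, Feb 19→Horvat.
Loads: Reyes 2, Delgado 2, Horvat 2, Novak 2, Fong 2 — all ≤ 2.

2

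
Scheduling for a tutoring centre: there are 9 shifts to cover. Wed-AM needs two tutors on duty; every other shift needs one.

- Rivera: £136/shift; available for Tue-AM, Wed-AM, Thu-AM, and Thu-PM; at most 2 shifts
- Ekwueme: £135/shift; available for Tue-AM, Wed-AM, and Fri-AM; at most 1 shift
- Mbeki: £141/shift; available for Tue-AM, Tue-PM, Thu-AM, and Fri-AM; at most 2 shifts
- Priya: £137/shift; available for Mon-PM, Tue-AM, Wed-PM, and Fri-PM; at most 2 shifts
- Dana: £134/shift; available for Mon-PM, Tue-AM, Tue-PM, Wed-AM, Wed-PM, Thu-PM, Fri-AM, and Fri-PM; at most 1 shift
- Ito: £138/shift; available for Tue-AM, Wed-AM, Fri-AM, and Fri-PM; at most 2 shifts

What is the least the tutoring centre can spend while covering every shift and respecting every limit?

£1373

Picking the cheapest available tutor for each shift independently would cost £1343, but that ignores the shift limits.
An optimal schedule: Mon-PM→Priya, Tue-AM→Ito, Tue-PM→Mbeki, Wed-AM→Ekwueme+Ito, Wed-PM→Priya, Thu-AM→Rivera, Thu-PM→Rivera, Fri-AM→Mbeki, Fri-PM→Dana.
Total: 137 + 138 + 141 + 135 + 138 + 137 + 136 + 136 + 141 + 134 = £1373.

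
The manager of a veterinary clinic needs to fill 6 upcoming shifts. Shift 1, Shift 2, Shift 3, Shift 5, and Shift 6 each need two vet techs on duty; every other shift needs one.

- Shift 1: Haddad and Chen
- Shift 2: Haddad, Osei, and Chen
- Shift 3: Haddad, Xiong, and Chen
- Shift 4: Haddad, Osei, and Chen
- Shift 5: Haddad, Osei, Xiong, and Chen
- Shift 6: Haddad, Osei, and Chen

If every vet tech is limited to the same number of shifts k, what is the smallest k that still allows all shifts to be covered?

3

With 4 vet techs and 11 worker-slots to fill, someone must work at least ⌈11/4⌉ = 3 shifts, so k ≥ 3.
k = 3 works: Shift 1→Haddad+Chen, Shift 2→Haddad+Osei, Shift 3→Haddad+Xiong, Shift 4→Osei, Shift 5→Xiong+Chen, Shift 6→Osei+Chen.
Loads: Haddad 3, Osei 3, Xiong 2, Chen 3 — all ≤ 3.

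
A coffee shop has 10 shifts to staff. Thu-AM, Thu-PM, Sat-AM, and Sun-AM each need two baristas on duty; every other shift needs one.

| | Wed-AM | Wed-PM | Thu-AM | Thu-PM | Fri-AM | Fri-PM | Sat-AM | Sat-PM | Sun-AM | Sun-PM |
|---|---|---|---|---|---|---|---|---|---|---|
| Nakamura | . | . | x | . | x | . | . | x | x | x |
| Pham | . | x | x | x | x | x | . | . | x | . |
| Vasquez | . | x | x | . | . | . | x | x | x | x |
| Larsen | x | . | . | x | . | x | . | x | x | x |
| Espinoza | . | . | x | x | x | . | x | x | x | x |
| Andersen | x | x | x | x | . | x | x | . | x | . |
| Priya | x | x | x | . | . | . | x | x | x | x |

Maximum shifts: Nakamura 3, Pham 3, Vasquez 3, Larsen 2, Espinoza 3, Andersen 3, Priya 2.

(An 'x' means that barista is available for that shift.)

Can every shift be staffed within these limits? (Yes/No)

Yes

One valid schedule: Wed-AM→Larsen, Wed-PM→Pham, Thu-AM→Vasquez+Espinoza, Thu-PM→Pham+Larsen, Fri-AM→Nakamura, Fri-PM→Pham, Sat-AM→Vasquez+Espinoza, Sat-PM→Nakamura, Sun-AM→Vasquez+Espinoza, Sun-PM→Nakamura.
Loads: Nakamura 3/3, Pham 3/3, Vasquez 3/3, Larsen 2/2, Espinoza 3/3, Andersen 0/3, Priya 0/2 — all within limits.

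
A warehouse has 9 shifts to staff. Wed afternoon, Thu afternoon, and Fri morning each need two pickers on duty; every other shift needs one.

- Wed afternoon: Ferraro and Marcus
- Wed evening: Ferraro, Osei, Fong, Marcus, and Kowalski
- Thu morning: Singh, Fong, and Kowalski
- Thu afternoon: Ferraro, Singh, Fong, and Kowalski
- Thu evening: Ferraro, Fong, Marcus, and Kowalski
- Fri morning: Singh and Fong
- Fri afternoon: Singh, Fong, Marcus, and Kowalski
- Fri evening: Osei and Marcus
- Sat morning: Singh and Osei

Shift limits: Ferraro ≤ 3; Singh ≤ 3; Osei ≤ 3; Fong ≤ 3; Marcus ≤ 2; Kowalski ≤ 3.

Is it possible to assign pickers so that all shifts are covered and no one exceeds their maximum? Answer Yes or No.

Wed afternoon can only be covered by Ferraro and Marcus, so that assignment is forced.
Fri morning can only be covered by Singh and Fong, so that assignment is forced.
One valid schedule: Wed afternoon→Ferraro+Marcus, Wed evening→Ferraro, Thu morning→Singh, Thu afternoon→Fong+Kowalski, Thu evening→Ferraro, Fri morning→Singh+Fong, Fri afternoon→Fong, Fri evening→Osei, Sat morning→Singh.
Loads: Ferraro 3/3, Singh 3/3, Osei 1/3, Fong 3/3, Marcus 1/2, Kowalski 1/3 — all within limits.

Yes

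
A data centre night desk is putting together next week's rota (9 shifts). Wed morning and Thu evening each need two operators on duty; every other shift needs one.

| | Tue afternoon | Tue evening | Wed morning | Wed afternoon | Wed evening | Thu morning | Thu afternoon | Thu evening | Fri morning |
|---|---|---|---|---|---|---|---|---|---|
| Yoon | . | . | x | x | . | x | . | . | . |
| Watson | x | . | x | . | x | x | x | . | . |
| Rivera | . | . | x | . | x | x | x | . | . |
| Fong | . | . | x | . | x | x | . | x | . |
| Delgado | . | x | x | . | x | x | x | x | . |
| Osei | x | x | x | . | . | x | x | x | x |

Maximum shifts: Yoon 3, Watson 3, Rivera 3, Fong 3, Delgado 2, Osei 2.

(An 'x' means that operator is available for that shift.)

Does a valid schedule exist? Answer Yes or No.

Yes

Wed afternoon can only be covered by Yoon, so that assignment is forced.
Fri morning can only be covered by Osei, so that assignment is forced.
One valid schedule: Tue afternoon→Watson, Tue evening→Delgado, Wed morning→Yoon+Rivera, Wed afternoon→Yoon, Wed evening→Watson, Thu morning→Yoon, Thu afternoon→Watson, Thu evening→Fong+Delgado, Fri morning→Osei.
Loads: Yoon 3/3, Watson 3/3, Rivera 1/3, Fong 1/3, Delgado 2/2, Osei 1/2 — all within limits.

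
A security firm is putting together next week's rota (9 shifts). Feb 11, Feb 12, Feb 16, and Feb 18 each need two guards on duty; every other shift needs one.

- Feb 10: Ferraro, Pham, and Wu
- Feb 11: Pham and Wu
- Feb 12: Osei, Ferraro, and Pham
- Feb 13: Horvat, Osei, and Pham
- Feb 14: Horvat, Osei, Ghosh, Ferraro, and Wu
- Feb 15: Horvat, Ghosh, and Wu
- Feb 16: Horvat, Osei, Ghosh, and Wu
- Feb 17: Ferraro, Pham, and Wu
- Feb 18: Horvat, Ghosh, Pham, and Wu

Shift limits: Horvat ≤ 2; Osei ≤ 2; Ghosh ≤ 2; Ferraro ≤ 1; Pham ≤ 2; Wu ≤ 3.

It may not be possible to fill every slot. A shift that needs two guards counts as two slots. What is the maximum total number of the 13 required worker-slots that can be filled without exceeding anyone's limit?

12

Total capacity across all guards is 2+2+2+1+2+3 = 12, and 13 slots are needed, so at most 12 can be filled.
An assignment achieving 12: Feb 10→Ferraro, Feb 11→Pham+Wu, Feb 12→Osei+Pham, Feb 13→Horvat, Feb 15→Horvat, Feb 16→Osei+Ghosh, Feb 17→Wu, Feb 18→Ghosh+Wu.
Loads: Horvat 2/2, Osei 2/2, Ghosh 2/2, Ferraro 1/1, Pham 2/2, Wu 3/3.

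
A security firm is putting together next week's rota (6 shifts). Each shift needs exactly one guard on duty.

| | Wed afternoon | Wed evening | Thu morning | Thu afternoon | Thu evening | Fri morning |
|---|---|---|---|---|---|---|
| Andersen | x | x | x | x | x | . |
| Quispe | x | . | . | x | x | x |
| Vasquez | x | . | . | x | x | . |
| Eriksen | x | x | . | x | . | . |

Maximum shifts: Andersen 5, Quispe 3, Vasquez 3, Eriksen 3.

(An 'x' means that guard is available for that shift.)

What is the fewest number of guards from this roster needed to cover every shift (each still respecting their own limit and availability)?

2

6 slots to fill and no one can take more than 5, so at least ⌈6/5⌉ = 2 guards are needed.
Andersen and Quispe alone can cover everything: Wed afternoon→Andersen, Wed evening→Andersen, Thu morning→Andersen, Thu afternoon→Andersen, Thu evening→Andersen, Fri morning→Quispe.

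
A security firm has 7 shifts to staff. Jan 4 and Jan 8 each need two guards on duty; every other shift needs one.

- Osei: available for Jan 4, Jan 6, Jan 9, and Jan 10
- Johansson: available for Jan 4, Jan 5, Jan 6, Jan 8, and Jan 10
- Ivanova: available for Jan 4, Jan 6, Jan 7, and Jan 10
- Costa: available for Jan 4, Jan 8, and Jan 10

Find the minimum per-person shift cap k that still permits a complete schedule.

With 4 guards and 9 worker-slots to fill, someone must work at least ⌈9/4⌉ = 3 shifts, so k ≥ 3.
k = 3 works: Jan 4→Johansson+Ivanova, Jan 5→Johansson, Jan 6→Osei, Jan 7→Ivanova, Jan 8→Johansson+Costa, Jan 9→Osei, Jan 10→Osei.
Loads: Osei 3, Johansson 3, Ivanova 2, Costa 1 — all ≤ 3.

3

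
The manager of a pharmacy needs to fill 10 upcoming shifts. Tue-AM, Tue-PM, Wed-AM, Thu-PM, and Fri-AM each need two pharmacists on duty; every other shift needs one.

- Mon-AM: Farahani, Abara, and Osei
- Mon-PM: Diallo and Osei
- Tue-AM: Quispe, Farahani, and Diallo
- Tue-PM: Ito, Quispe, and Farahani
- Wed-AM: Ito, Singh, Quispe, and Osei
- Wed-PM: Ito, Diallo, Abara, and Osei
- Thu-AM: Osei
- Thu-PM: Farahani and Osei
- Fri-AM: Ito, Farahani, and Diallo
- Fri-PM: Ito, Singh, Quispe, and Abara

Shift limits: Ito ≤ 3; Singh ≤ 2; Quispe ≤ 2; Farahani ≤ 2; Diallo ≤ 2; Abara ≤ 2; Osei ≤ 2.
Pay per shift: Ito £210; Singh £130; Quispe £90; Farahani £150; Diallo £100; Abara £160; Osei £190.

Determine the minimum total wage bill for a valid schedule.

Thu-AM can only be covered by Osei, so that assignment is forced.
Thu-PM can only be covered by Farahani and Osei, so that assignment is forced.
Picking the cheapest available pharmacist for each shift independently would cost £1870, but that ignores the shift limits.
An optimal schedule: Mon-AM→Abara, Mon-PM→Diallo, Tue-AM→Quispe+Farahani, Tue-PM→Ito+Quispe, Wed-AM→Ito+Singh, Wed-PM→Abara, Thu-AM→Osei, Thu-PM→Farahani+Osei, Fri-AM→Ito+Diallo, Fri-PM→Singh.
Total: 160 + 100 + 90 + 150 + 210 + 90 + 210 + 130 + 160 + 190 + 150 + 190 + 210 + 100 + 130 = £2270.

£2270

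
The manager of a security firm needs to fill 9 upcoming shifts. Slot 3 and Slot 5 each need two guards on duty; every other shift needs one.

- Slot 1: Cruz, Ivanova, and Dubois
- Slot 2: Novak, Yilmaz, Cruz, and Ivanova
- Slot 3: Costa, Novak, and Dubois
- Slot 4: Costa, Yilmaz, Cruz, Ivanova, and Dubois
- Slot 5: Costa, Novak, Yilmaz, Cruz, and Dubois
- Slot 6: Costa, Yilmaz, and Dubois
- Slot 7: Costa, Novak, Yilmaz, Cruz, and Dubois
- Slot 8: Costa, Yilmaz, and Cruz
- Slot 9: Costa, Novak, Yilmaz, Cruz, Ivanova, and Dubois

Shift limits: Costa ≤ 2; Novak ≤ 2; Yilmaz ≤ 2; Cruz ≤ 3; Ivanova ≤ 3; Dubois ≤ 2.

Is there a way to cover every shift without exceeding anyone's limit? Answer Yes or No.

Yes

One valid schedule: Slot 1→Cruz, Slot 2→Novak, Slot 3→Costa+Novak, Slot 4→Yilmaz, Slot 5→Cruz+Dubois, Slot 6→Costa, Slot 7→Cruz, Slot 8→Yilmaz, Slot 9→Ivanova.
Loads: Costa 2/2, Novak 2/2, Yilmaz 2/2, Cruz 3/3, Ivanova 1/3, Dubois 1/2 — all within limits.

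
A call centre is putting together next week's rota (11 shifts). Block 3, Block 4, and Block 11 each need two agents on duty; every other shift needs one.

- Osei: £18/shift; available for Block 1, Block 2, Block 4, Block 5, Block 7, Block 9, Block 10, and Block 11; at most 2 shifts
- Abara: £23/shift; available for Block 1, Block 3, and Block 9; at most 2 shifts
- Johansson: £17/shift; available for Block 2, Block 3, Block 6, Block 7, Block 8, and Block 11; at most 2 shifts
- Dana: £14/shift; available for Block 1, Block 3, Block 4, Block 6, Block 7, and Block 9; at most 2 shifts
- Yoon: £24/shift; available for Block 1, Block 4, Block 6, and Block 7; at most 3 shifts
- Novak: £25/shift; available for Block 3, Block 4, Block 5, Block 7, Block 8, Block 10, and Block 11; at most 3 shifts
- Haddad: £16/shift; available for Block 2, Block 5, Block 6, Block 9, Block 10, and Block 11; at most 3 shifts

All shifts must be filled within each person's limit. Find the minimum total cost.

£264

Picking the cheapest available agent for each shift independently would cost £217, but that ignores the shift limits.
An optimal schedule: Block 1→Dana, Block 2→Haddad, Block 3→Dana+Abara, Block 4→Osei+Yoon, Block 5→Haddad, Block 6→Yoon, Block 7→Yoon, Block 8→Johansson, Block 9→Abara, Block 10→Haddad, Block 11→Johansson+Osei.
Total: 14 + 16 + 14 + 23 + 18 + 24 + 16 + 24 + 24 + 17 + 23 + 16 + 17 + 18 = £264.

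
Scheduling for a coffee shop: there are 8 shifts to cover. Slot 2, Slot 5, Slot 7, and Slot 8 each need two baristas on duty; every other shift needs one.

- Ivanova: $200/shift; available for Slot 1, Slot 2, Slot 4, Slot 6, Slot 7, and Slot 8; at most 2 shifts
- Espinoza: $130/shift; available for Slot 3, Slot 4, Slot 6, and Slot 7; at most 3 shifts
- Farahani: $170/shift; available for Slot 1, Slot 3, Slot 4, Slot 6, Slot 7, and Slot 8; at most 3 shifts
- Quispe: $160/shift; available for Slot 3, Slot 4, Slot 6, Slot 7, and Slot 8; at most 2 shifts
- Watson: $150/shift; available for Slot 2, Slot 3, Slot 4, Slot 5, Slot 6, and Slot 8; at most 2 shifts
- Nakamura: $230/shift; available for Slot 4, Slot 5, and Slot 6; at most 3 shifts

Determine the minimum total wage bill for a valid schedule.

$1950

Slot 2 can only be covered by Ivanova and Watson, so that assignment is forced.
Slot 5 can only be covered by Watson and Nakamura, so that assignment is forced.
Picking the cheapest available barista for each shift independently would cost $1890, but that ignores the shift limits.
An optimal schedule: Slot 1→Farahani, Slot 2→Watson+Ivanova, Slot 3→Espinoza, Slot 4→Espinoza, Slot 5→Watson+Nakamura, Slot 6→Espinoza, Slot 7→Quispe+Farahani, Slot 8→Quispe+Farahani.
Total: 170 + 150 + 200 + 130 + 130 + 150 + 230 + 130 + 160 + 170 + 160 + 170 = $1950.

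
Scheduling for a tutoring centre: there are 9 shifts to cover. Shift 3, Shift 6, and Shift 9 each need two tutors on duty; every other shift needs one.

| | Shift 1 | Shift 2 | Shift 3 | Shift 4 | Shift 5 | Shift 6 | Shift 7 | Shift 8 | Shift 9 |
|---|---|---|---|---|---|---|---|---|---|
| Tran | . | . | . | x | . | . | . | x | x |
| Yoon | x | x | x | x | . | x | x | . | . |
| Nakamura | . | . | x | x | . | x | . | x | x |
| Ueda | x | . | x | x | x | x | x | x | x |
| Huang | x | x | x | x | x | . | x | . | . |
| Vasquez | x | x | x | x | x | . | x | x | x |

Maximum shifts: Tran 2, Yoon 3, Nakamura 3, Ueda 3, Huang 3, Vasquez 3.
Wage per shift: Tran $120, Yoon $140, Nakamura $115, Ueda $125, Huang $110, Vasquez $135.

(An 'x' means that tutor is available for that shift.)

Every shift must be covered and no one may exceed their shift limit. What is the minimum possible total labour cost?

$1425

Picking the cheapest available tutor for each shift independently would cost $1365, but that ignores the shift limits.
An optimal schedule: Shift 1→Huang, Shift 2→Huang, Shift 3→Ueda+Vasquez, Shift 4→Tran, Shift 5→Huang, Shift 6→Nakamura+Ueda, Shift 7→Ueda, Shift 8→Nakamura, Shift 9→Nakamura+Tran.
Total: 110 + 110 + 125 + 135 + 120 + 110 + 115 + 125 + 125 + 115 + 115 + 120 = $1425.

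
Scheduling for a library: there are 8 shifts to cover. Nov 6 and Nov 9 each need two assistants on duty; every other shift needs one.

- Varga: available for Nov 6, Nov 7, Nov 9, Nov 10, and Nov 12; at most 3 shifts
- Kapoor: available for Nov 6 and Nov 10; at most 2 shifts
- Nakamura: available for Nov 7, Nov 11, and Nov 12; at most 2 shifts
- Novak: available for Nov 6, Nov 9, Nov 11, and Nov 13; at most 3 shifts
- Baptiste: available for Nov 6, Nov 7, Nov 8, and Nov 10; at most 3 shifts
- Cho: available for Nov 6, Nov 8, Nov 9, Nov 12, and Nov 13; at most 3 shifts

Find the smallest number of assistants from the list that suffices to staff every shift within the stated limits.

10 slots to fill and no one can take more than 3, so at least ⌈10/3⌉ = 4 assistants are needed.
Varga, Kapoor, Nakamura, and Cho alone can cover everything: Nov 6→Varga+Kapoor, Nov 7→Varga, Nov 8→Cho, Nov 9→Varga+Cho, Nov 10→Kapoor, Nov 11→Nakamura, Nov 12→Nakamura, Nov 13→Cho.

4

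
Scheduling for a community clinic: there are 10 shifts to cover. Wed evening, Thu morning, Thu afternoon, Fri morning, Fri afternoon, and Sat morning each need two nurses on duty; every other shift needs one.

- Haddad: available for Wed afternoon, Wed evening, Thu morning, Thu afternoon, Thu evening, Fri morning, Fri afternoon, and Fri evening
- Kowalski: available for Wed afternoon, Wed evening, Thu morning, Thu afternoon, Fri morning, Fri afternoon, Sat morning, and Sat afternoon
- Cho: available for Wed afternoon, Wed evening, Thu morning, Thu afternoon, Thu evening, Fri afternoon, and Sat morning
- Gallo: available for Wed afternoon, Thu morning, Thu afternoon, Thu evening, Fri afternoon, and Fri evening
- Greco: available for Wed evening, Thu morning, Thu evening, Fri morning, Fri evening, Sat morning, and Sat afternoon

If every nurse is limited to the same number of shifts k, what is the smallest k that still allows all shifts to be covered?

With 5 nurses and 16 worker-slots to fill, someone must work at least ⌈16/5⌉ = 4 shifts, so k ≥ 4.
k = 4 works: Wed afternoon→Haddad, Wed evening→Kowalski+Cho, Thu morning→Gallo+Greco, Thu afternoon→Cho+Gallo, Thu evening→Haddad, Fri morning→Haddad+Kowalski, Fri afternoon→Cho+Gallo, Fri evening→Haddad, Sat morning→Kowalski+Cho, Sat afternoon→Kowalski.
Loads: Haddad 4, Kowalski 4, Cho 4, Gallo 3, Greco 1 — all ≤ 4.

4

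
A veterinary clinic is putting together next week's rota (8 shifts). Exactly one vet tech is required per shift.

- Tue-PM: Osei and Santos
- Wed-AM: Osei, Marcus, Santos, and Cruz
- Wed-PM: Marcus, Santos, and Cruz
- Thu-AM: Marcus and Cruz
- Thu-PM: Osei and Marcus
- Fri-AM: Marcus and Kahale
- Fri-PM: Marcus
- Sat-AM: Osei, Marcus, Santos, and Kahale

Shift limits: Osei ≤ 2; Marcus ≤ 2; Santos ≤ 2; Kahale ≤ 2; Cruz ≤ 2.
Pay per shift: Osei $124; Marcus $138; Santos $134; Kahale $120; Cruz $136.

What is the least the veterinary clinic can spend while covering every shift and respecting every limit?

Fri-PM can only be covered by Marcus, so that assignment is forced.
Picking the cheapest available vet tech for each shift independently would cost $1020, but that ignores the shift limits.
An optimal schedule: Tue-PM→Osei, Wed-AM→Santos, Wed-PM→Santos, Thu-AM→Cruz, Thu-PM→Osei, Fri-AM→Kahale, Fri-PM→Marcus, Sat-AM→Kahale.
Total: 124 + 134 + 134 + 136 + 124 + 120 + 138 + 120 = $1030.

$1030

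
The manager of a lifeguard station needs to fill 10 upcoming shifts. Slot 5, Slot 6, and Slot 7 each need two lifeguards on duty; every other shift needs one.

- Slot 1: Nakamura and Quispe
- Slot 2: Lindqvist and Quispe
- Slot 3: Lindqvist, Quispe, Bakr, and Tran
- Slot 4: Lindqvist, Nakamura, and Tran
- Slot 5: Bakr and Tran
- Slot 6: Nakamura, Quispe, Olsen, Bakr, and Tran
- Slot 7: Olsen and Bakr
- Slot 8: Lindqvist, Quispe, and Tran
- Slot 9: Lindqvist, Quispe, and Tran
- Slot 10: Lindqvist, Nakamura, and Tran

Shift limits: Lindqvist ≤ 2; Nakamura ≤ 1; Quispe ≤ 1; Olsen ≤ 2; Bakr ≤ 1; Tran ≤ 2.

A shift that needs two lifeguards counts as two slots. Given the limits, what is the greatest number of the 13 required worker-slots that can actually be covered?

9

Total capacity across all lifeguards is 2+1+1+2+1+2 = 9, and 13 slots are needed, so at most 9 can be filled.
An assignment achieving 9: Slot 1→Nakamura, Slot 2→Lindqvist, Slot 4→Lindqvist, Slot 5→Bakr+Tran, Slot 6→Olsen, Slot 7→Olsen, Slot 8→Quispe, Slot 9→Tran.
Loads: Lindqvist 2/2, Nakamura 1/1, Quispe 1/1, Olsen 2/2, Bakr 1/1, Tran 2/2.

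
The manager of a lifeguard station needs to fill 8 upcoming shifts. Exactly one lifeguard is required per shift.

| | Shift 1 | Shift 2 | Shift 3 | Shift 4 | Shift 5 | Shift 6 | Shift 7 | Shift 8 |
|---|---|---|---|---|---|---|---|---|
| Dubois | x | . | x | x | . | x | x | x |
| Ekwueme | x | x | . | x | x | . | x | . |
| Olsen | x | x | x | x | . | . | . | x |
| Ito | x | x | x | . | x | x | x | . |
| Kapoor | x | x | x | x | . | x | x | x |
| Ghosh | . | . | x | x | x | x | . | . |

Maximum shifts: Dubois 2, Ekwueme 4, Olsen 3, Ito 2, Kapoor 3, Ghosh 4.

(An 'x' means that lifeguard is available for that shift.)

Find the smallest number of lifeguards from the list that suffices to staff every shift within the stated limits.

8 slots to fill and no one can take more than 4, so at least ⌈8/4⌉ = 2 lifeguards are needed.
No set of 2 lifeguards can cover every shift (each such set leaves at least one shift with no one available or exceeds a cap).
Dubois, Ekwueme, and Olsen alone can cover everything: Shift 1→Ekwueme, Shift 2→Ekwueme, Shift 3→Dubois, Shift 4→Olsen, Shift 5→Ekwueme, Shift 6→Dubois, Shift 7→Ekwueme, Shift 8→Olsen.

3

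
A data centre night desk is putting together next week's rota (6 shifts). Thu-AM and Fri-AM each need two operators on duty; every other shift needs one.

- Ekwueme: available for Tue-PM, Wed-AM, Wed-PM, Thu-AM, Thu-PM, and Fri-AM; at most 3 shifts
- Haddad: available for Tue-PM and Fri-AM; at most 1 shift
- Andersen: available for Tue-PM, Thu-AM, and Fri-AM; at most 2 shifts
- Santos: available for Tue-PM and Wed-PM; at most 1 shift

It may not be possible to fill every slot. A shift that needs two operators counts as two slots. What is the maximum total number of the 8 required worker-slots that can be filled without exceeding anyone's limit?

Total capacity across all operators is 3+1+2+1 = 7, and 8 slots are needed, so at most 7 can be filled.
An assignment achieving 7: Tue-PM→Santos, Wed-AM→Ekwueme, Wed-PM→Ekwueme, Thu-AM→Andersen, Thu-PM→Ekwueme, Fri-AM→Haddad+Andersen.
Loads: Ekwueme 3/3, Haddad 1/1, Andersen 2/2, Santos 1/1.

7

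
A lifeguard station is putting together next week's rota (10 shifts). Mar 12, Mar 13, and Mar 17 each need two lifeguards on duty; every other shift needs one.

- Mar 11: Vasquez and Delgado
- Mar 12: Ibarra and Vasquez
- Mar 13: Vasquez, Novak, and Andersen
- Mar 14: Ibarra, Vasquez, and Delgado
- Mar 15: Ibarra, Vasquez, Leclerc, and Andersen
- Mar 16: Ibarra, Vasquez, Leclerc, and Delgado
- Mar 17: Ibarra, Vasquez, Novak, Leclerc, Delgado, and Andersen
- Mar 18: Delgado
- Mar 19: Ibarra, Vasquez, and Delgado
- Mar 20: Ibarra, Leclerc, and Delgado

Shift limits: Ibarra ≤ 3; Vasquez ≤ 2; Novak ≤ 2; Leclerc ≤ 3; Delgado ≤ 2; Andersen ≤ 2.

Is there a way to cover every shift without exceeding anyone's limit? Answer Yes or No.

Yes

Mar 12 can only be covered by Ibarra and Vasquez, so that assignment is forced.
Mar 18 can only be covered by Delgado, so that assignment is forced.
One valid schedule: Mar 11→Vasquez, Mar 12→Ibarra+Vasquez, Mar 13→Novak+Andersen, Mar 14→Ibarra, Mar 15→Leclerc, Mar 16→Leclerc, Mar 17→Novak+Delgado, Mar 18→Delgado, Mar 19→Ibarra, Mar 20→Leclerc.
Loads: Ibarra 3/3, Vasquez 2/2, Novak 2/2, Leclerc 3/3, Delgado 2/2, Andersen 1/2 — all within limits.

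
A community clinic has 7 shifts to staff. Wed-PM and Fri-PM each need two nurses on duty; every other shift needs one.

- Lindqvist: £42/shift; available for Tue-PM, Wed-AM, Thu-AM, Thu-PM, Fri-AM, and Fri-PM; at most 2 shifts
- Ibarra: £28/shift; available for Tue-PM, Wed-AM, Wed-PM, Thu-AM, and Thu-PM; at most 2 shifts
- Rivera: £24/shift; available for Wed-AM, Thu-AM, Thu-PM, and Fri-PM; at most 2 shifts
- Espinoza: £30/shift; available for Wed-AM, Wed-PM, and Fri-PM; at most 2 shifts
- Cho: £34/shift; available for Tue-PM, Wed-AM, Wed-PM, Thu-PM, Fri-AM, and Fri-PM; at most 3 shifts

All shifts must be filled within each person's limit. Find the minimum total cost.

£266

Picking the cheapest available nurse for each shift independently would cost £246, but that ignores the shift limits.
An optimal schedule: Tue-PM→Ibarra, Wed-AM→Cho, Wed-PM→Ibarra+Espinoza, Thu-AM→Rivera, Thu-PM→Rivera, Fri-AM→Cho, Fri-PM→Espinoza+Cho.
Total: 28 + 34 + 28 + 30 + 24 + 24 + 34 + 30 + 34 = £266.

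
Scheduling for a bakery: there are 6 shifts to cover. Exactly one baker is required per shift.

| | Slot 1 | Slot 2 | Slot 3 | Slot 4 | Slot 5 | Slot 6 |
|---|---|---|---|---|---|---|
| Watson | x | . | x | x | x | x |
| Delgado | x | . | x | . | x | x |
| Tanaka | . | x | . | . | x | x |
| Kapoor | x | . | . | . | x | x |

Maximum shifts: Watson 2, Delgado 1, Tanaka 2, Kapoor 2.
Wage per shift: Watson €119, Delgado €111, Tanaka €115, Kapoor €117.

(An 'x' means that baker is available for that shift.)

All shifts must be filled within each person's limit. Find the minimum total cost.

Slot 2 can only be covered by Tanaka, so that assignment is forced.
Slot 4 can only be covered by Watson, so that assignment is forced.
Picking the cheapest available baker for each shift independently would cost €678, but that ignores the shift limits.
An optimal schedule: Slot 1→Kapoor, Slot 2→Tanaka, Slot 3→Delgado, Slot 4→Watson, Slot 5→Tanaka, Slot 6→Kapoor.
Total: 117 + 115 + 111 + 119 + 115 + 117 = €694.

€694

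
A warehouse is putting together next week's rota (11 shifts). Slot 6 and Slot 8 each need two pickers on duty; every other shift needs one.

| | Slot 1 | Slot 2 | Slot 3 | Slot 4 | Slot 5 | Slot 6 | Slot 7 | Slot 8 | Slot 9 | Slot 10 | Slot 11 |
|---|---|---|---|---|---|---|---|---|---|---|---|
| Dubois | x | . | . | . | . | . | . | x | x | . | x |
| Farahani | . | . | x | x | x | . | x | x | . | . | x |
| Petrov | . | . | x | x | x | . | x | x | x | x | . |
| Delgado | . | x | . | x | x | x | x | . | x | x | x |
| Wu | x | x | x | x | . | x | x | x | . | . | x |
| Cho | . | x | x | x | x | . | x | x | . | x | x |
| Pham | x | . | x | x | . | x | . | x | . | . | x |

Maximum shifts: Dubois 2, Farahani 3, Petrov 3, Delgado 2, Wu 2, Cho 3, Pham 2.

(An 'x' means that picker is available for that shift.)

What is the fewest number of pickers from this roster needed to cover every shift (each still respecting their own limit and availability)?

13 slots to fill and no one can take more than 3, so at least ⌈13/3⌉ = 5 pickers are needed.
Farahani, Petrov, Delgado, Wu, and Cho alone can cover everything: Slot 1→Wu, Slot 2→Delgado, Slot 3→Farahani, Slot 4→Cho, Slot 5→Farahani, Slot 6→Delgado+Wu, Slot 7→Cho, Slot 8→Petrov+Cho, Slot 9→Petrov, Slot 10→Petrov, Slot 11→Farahani.

5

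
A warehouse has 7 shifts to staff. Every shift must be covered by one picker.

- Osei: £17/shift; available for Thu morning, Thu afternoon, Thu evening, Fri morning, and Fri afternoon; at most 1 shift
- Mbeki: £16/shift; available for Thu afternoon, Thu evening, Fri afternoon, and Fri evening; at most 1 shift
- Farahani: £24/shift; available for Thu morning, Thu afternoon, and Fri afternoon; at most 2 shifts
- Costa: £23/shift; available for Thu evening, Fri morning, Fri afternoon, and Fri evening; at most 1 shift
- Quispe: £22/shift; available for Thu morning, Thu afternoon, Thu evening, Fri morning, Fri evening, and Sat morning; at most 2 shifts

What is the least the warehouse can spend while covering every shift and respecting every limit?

Sat morning can only be covered by Quispe, so that assignment is forced.
Picking the cheapest available picker for each shift independently would cost £120, but that ignores the shift limits.
An optimal schedule: Thu morning→Osei, Thu afternoon→Farahani, Thu evening→Quispe, Fri morning→Costa, Fri afternoon→Farahani, Fri evening→Mbeki, Sat morning→Quispe.
Total: 17 + 24 + 22 + 23 + 24 + 16 + 22 = £148.

£148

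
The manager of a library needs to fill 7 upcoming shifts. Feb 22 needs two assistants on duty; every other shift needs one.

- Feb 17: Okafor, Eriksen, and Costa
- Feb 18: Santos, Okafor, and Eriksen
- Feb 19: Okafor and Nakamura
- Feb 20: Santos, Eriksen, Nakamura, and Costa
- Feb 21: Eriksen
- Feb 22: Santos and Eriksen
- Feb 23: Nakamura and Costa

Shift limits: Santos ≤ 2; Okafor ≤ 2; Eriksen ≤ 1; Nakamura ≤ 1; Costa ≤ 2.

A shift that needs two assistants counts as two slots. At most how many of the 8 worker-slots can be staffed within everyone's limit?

Total capacity across all assistants is 2+2+1+1+2 = 8, and 8 slots are needed, so at most 8 can be filled.
Shifts {Feb 21, Feb 22} need 3 slots but only Santos and Eriksen are available for them, supplying at most 2 — so at least 1 slot must go unfilled.
An assignment achieving 7: Feb 17→Okafor, Feb 18→Santos, Feb 19→Okafor, Feb 20→Costa, Feb 21→Eriksen, Feb 22→Santos, Feb 23→Nakamura.
Loads: Santos 2/2, Okafor 2/2, Eriksen 1/1, Nakamura 1/1, Costa 1/2.

7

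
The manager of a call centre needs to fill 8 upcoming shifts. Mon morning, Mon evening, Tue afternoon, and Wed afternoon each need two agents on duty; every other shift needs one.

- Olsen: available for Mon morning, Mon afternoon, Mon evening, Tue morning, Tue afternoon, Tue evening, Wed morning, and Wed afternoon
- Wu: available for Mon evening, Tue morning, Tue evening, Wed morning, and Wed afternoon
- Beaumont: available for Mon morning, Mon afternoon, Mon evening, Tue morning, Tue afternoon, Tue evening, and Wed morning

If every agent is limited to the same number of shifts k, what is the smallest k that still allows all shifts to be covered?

With 3 agents and 12 worker-slots to fill, someone must work at least ⌈12/3⌉ = 4 shifts, so k ≥ 4.
k = 4 works: Mon morning→Olsen+Beaumont, Mon afternoon→Olsen, Mon evening→Wu+Beaumont, Tue morning→Wu, Tue afternoon→Olsen+Beaumont, Tue evening→Wu, Wed morning→Beaumont, Wed afternoon→Olsen+Wu.
Loads: Olsen 4, Wu 4, Beaumont 4 — all ≤ 4.

4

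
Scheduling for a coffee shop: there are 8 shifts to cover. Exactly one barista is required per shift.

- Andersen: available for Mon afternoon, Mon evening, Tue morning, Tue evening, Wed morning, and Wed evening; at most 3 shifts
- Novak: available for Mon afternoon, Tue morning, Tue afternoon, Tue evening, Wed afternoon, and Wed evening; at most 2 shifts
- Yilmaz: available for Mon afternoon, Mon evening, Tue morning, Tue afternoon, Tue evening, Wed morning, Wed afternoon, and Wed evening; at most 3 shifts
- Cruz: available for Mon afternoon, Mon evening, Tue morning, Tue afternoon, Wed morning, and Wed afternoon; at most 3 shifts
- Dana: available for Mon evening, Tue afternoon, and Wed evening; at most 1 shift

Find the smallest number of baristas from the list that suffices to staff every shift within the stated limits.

8 slots to fill and no one can take more than 3, so at least ⌈8/3⌉ = 3 baristas are needed.
Andersen, Novak, and Yilmaz alone can cover everything: Mon afternoon→Andersen, Mon evening→Andersen, Tue morning→Yilmaz, Tue afternoon→Novak, Tue evening→Yilmaz, Wed morning→Andersen, Wed afternoon→Novak, Wed evening→Yilmaz.

3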